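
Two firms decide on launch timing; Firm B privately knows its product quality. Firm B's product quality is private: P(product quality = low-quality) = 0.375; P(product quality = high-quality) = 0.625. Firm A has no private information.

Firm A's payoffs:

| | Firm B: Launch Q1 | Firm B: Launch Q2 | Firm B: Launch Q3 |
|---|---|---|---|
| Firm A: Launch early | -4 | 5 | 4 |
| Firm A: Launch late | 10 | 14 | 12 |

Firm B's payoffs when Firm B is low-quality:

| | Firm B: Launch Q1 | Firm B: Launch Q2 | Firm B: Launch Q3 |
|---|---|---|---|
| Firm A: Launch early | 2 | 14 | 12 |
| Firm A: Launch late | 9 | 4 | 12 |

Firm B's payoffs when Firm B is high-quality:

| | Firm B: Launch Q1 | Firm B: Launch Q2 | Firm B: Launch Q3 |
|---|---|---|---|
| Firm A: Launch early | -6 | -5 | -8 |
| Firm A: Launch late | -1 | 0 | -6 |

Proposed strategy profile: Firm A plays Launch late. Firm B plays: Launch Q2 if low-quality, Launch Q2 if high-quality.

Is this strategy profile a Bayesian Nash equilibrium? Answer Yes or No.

Firm A plays Launch late: E[Launch late] = 0.375·(14) + 0.625·(14) = 14; E[Launch early] = 5. Best-responding. ✓
Firm B (product quality low-quality), facing Launch late: Launch Q1 gives 9, Launch Q2 gives 4, Launch Q3 gives 12. Proposed Launch Q2 is not best — profitable deviation exists. ✗
Firm B (product quality high-quality), facing Launch late: Launch Q1 gives -1, Launch Q2 gives 0, Launch Q3 gives -6. Proposed Launch Q2 is best. ✓

No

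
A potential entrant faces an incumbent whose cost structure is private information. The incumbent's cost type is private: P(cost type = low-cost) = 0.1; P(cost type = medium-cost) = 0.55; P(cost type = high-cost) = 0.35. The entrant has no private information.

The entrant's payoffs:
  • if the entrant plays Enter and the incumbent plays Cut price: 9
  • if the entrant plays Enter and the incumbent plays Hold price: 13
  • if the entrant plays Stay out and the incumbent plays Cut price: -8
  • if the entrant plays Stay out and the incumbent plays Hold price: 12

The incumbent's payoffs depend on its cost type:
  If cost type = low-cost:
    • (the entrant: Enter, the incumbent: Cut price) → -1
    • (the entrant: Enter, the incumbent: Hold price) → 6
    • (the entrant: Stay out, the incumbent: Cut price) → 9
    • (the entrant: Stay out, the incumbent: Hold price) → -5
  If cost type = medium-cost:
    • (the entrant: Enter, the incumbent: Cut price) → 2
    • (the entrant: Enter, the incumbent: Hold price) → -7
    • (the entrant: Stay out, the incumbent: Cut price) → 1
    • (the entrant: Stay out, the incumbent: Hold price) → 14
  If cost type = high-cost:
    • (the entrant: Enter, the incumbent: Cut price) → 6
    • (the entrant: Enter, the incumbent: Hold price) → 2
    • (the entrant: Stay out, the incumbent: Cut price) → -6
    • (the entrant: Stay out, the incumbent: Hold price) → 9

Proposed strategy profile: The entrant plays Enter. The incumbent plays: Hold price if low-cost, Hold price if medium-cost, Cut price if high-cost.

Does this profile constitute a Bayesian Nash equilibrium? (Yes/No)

No

The entrant plays Enter: E[Enter] = 0.1·(13) + 0.55·(13) + 0.35·(9) = 11.6; E[Stay out] = 5. Best-responding. ✓
The incumbent (cost type low-cost), facing Enter: Cut price gives -1, Hold price gives 6. Proposed Hold price is best. ✓
The incumbent (cost type medium-cost), facing Enter: Cut price gives 2, Hold price gives -7. Proposed Hold price is not best — profitable deviation exists. ✗
The incumbent (cost type high-cost), facing Enter: Cut price gives 6, Hold price gives 2. Proposed Cut price is best. ✓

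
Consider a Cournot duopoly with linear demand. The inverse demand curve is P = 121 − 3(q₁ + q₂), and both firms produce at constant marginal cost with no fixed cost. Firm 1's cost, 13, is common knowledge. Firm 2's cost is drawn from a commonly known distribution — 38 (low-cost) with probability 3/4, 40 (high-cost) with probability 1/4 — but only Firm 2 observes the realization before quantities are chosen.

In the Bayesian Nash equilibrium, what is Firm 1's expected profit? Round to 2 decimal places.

660.08

Firm 2 with cost c maximizes (121 − 3(q₁+q₂) − c)·q₂, giving q₂(c) = (121 − c − 3q₁)/6.
E[c₂] = 3/4·38 + 1/4·40 = 38.5
Firm 1's FOC against E[q₂] yields q₁ = (121 − 2·13 + E[c₂])/9 = (121 − 26 + 38.5)/9 = 14.8333.
E[P] = 121 − 3·(q₁ + E[q₂]) = 57.5; Firm 1's expected profit = (E[P] − 13)·q₁ = (57.5 − 13)·14.8333 = 660.083.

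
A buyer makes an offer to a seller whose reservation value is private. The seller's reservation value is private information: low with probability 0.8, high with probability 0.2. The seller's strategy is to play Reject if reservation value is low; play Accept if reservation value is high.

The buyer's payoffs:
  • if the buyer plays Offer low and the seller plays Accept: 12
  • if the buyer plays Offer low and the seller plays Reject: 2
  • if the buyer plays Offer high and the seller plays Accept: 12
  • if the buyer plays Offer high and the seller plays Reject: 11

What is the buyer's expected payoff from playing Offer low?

4

E[Offer low] = 0.8·2 + 0.2·12 = 1.6 + 2.4 = 4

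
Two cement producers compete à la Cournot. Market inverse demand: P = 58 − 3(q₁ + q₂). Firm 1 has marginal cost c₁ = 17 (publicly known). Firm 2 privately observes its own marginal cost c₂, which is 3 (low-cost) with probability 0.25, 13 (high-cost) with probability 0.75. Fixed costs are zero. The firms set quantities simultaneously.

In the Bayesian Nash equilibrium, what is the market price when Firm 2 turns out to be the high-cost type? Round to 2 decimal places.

29.75

Type-c best response for Firm 2: q₂(c) = (58 − c)/6 − q₁/2.
Firm 1 maximizes expected profit; its first-order condition is 58 − 6q₁ − 3E[q₂] − 17 = 0.
Substituting E[q₂] and solving: E[c₂] = 10.5, so q₁ = (58 − 2·17 + 10.5)/9 = 3.83333.
q₂(high-cost) = 5.58333, so P = 58 − 3·(3.83333 + 5.58333) = 29.75.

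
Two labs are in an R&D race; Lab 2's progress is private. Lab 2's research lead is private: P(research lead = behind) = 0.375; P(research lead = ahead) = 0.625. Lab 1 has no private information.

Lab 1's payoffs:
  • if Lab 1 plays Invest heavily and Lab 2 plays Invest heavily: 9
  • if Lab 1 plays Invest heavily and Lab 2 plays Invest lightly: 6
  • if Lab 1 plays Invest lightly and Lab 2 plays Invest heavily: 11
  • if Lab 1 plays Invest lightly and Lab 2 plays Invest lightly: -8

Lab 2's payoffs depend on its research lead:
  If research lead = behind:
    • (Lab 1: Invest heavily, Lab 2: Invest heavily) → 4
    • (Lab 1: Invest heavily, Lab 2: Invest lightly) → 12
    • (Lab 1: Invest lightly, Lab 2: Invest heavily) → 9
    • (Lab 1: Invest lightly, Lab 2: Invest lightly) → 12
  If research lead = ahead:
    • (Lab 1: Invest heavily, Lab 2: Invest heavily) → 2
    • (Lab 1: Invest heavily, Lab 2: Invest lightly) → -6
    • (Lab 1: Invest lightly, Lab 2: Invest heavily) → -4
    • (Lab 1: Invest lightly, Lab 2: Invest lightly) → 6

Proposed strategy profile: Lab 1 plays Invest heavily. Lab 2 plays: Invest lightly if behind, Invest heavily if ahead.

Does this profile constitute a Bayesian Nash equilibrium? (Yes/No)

Yes

Lab 1 plays Invest heavily: E[Invest heavily] = 0.375·(6) + 0.625·(9) = 7.875; E[Invest lightly] = 3.875. Best-responding. ✓
Lab 2 (research lead behind), facing Invest heavily: Invest heavily gives 4, Invest lightly gives 12. Proposed Invest lightly is best. ✓
Lab 2 (research lead ahead), facing Invest heavily: Invest heavily gives 2, Invest lightly gives -6. Proposed Invest heavily is best. ✓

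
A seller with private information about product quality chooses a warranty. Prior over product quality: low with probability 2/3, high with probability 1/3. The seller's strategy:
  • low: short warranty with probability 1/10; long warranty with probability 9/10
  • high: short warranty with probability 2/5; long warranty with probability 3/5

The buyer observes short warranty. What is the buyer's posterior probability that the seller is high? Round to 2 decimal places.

P(short warranty) = (2/3)·(1/10) + (1/3)·(2/5) = 1/5
P(high | short warranty) = ((1/3)·(2/5)) / (1/5) = (2/15) / (1/5) = 2/3

0.67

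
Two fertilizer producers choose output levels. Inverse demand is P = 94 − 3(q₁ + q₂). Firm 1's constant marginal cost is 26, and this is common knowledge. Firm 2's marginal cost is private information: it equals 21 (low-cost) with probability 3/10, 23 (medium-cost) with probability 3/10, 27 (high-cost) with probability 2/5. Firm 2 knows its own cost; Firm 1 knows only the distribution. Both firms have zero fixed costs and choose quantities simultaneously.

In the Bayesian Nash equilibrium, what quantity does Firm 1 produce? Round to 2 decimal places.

Firm 2 with cost c maximizes (94 − 3(q₁+q₂) − c)·q₂, giving q₂(c) = (94 − c − 3q₁)/6.
E[c₂] = 3/10·21 + 3/10·23 + 2/5·27 = 24
Firm 1's FOC against E[q₂] yields q₁ = (94 − 2·26 + E[c₂])/9 = (94 − 52 + 24)/9 = 7.33333.

7.33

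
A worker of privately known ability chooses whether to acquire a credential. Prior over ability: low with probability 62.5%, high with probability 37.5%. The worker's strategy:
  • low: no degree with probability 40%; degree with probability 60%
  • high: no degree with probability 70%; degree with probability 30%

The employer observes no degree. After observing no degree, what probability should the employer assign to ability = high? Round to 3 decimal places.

0.512

P(no degree) = 0.625·0.4 + 0.375·0.7 = 0.5125
P(high | no degree) = (0.375·0.7) / 0.5125 = 0.2625 / 0.5125 = 0.512195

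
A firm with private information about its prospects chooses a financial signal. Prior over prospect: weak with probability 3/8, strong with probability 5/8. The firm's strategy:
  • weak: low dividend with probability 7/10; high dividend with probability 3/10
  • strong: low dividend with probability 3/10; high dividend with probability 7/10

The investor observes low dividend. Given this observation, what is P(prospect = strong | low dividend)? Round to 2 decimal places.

P(low dividend) = (3/8)·(7/10) + (5/8)·(3/10) = 9/20
P(strong | low dividend) = ((5/8)·(3/10)) / (9/20) = (3/16) / (9/20) = 5/12

0.42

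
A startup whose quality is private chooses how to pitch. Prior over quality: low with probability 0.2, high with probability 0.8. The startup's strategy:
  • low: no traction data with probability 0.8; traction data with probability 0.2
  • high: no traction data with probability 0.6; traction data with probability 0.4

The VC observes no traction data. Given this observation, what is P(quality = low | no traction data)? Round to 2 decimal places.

P(no traction data) = 0.2·0.8 + 0.8·0.6 = 0.64
P(low | no traction data) = (0.2·0.8) / 0.64 = 0.16 / 0.64 = 0.25

0.25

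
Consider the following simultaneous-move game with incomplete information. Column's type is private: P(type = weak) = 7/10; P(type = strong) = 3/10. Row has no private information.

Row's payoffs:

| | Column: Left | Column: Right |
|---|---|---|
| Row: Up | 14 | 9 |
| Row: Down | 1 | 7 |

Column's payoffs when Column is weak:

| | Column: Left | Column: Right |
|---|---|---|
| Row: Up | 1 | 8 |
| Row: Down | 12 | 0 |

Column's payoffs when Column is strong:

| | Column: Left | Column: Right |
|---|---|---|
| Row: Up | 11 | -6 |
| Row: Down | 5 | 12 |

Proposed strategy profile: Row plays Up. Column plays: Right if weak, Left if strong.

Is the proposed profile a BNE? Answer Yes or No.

Yes

Row plays Up: E[Up] = 7/10·(9) + 3/10·(14) = 21/2; E[Down] = 26/5. Best-responding. ✓
Column (type weak), facing Up: Left gives 1, Right gives 8. Proposed Right is best. ✓
Column (type strong), facing Up: Left gives 11, Right gives -6. Proposed Left is best. ✓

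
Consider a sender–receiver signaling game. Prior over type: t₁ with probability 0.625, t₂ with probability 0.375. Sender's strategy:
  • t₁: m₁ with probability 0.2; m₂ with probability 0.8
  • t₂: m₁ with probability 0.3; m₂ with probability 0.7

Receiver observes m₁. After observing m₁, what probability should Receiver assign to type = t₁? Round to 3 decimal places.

0.526

P(m₁) = 0.625·0.2 + 0.375·0.3 = 0.2375
P(t₁ | m₁) = (0.625·0.2) / 0.2375 = 0.125 / 0.2375 = 0.526316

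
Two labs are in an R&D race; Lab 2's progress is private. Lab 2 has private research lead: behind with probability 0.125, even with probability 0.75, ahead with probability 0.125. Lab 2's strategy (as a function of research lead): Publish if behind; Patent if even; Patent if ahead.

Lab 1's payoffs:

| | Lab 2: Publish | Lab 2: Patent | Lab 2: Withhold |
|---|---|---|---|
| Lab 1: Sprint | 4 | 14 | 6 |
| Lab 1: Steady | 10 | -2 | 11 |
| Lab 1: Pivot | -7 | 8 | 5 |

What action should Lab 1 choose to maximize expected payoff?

Sprint

E[Sprint] = 0.125·(4) + 0.75·(14) + 0.125·(14) = 12.75
E[Steady] = 0.125·(10) + 0.75·(-2) + 0.125·(-2) = -0.5
E[Pivot] = 0.125·(-7) + 0.75·(8) + 0.125·(8) = 6.125
Best response: Sprint (12.75 is the largest).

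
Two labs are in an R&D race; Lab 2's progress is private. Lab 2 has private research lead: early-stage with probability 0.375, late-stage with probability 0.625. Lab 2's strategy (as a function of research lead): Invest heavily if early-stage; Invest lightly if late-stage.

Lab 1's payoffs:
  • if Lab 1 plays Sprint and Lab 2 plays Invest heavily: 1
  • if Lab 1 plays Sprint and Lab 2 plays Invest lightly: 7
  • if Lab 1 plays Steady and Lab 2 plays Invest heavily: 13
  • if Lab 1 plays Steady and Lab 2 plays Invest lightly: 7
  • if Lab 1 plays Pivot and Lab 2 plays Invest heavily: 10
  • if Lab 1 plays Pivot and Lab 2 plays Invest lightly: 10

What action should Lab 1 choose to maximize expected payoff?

E[Sprint] = 0.375·(1) + 0.625·(7) = 4.75
E[Steady] = 0.375·(13) + 0.625·(7) = 9.25
E[Pivot] = 0.375·(10) + 0.625·(10) = 10
Best response: Pivot (10 is the largest).

Pivot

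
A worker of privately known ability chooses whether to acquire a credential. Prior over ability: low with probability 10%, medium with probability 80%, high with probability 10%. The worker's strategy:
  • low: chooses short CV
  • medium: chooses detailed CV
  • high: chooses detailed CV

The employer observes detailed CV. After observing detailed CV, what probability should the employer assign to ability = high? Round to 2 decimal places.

P(detailed CV) = 0.1·0 + 0.8·1 + 0.1·1 = 0.9
P(high | detailed CV) = (0.1·1) / 0.9 = 0.1 / 0.9 = 0.111111

0.11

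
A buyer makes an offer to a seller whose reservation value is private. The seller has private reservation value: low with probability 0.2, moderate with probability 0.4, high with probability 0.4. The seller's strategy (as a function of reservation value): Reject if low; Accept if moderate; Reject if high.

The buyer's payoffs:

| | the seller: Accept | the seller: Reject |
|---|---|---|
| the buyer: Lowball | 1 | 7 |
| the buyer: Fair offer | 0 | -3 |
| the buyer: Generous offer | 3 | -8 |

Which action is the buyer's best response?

Compute the buyer's expected payoff for each action, taking the expectation over the seller's type.
E[Lowball] = 0.2·(7) + 0.4·(1) + 0.4·(7) = 4.6
E[Fair offer] = 0.2·(-3) + 0.4·(0) + 0.4·(-3) = -1.8
E[Generous offer] = 0.2·(-8) + 0.4·(3) + 0.4·(-8) = -3.6
Best response: Lowball (4.6 is the largest).

Lowball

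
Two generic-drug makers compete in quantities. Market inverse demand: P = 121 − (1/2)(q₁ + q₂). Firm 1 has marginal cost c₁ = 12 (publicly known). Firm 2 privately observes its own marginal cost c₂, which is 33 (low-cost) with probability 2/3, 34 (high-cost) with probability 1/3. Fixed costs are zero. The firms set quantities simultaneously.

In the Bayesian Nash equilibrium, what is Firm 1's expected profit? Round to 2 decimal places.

Firm 2 with cost c maximizes (121 − (1/2)(q₁+q₂) − c)·q₂, giving q₂(c) = (121 − c − (1/2)q₁).
E[c₂] = 2/3·33 + 1/3·34 = 33.3333
Firm 1's FOC against E[q₂] yields q₁ = (121 − 2·12 + E[c₂])/(3/2) = (121 − 24 + 33.3333)/(3/2) = 86.8889.
E[P] = 121 − (1/2)·(q₁ + E[q₂]) = 55.4444; Firm 1's expected profit = (E[P] − 12)·q₁ = (55.4444 − 12)·86.8889 = 3774.84.

3774.84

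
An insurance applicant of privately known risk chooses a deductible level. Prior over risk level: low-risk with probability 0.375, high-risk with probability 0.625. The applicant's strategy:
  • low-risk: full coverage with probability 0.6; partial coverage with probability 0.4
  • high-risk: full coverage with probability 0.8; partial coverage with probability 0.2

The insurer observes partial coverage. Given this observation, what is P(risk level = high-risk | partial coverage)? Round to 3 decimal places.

0.455

P(partial coverage) = 0.375·0.4 + 0.625·0.2 = 0.275
P(high-risk | partial coverage) = (0.625·0.2) / 0.275 = 0.125 / 0.275 = 0.454545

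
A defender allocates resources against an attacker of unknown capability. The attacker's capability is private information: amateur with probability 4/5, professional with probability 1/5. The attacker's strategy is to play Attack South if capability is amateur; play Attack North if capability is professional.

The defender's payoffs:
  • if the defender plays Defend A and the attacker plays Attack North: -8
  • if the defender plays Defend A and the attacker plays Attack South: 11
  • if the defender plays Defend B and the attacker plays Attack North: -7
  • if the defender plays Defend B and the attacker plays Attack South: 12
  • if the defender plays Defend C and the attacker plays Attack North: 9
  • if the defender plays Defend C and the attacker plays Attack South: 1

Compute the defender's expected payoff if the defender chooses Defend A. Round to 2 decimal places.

Take the expectation over the attacker's capability, weighting each type's action by its prior probability.
E[Defend A] = 4/5·11 + 1/5·(-8) = 44/5 + (-8/5) = 36/5

7.20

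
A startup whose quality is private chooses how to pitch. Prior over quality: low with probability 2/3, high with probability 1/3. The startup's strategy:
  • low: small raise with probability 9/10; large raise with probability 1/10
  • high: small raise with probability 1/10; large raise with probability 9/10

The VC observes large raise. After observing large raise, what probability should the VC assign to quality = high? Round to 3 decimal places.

0.818

P(large raise) = (2/3)·(1/10) + (1/3)·(9/10) = 11/30
P(high | large raise) = ((1/3)·(9/10)) / (11/30) = (3/10) / (11/30) = 9/11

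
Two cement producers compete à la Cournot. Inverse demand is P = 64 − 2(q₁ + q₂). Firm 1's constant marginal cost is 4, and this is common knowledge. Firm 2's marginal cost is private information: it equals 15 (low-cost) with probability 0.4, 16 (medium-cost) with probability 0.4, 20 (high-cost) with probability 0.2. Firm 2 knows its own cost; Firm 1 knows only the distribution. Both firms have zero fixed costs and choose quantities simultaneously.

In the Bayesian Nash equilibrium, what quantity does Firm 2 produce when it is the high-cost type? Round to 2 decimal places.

4.97

Firm 2 with cost c maximizes (64 − 2(q₁+q₂) − c)·q₂, giving q₂(c) = (64 − c − 2q₁)/4.
E[c₂] = 0.4·15 + 0.4·16 + 0.2·20 = 16.4
Firm 1's FOC against E[q₂] yields q₁ = (64 − 2·4 + E[c₂])/6 = (64 − 8 + 16.4)/6 = 12.0667.
q₂(high-cost) = (64 − 20 − 2·12.0667)/4 = 4.96667.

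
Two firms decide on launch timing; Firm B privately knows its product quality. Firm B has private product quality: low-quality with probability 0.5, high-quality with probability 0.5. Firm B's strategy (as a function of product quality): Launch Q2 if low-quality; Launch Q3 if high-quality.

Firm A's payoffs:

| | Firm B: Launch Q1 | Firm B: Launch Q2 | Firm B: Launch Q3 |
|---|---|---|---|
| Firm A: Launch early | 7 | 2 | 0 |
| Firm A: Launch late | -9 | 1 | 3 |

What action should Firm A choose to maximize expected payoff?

Compute Firm A's expected payoff for each action, taking the expectation over Firm B's type.
E[Launch early] = 0.5·(2) + 0.5·(0) = 1
E[Launch late] = 0.5·(1) + 0.5·(3) = 2
Best response: Launch late (2 is the largest).

Launch late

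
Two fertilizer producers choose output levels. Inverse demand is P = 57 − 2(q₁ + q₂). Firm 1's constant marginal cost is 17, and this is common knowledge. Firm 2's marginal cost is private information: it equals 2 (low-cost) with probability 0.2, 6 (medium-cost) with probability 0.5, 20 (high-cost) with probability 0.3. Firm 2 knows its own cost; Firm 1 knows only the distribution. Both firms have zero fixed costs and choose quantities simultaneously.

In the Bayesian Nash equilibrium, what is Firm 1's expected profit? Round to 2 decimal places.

58.32

Type-c best response for Firm 2: q₂(c) = (57 − c)/4 − q₁/2.
Firm 1 maximizes expected profit; its first-order condition is 57 − 4q₁ − 2E[q₂] − 17 = 0.
Substituting E[q₂] and solving: E[c₂] = 9.4, so q₁ = (57 − 2·17 + 9.4)/6 = 5.4.
E[P] = 57 − 2·(q₁ + E[q₂]) = 27.8; Firm 1's expected profit = (E[P] − 17)·q₁ = (27.8 − 17)·5.4 = 58.32.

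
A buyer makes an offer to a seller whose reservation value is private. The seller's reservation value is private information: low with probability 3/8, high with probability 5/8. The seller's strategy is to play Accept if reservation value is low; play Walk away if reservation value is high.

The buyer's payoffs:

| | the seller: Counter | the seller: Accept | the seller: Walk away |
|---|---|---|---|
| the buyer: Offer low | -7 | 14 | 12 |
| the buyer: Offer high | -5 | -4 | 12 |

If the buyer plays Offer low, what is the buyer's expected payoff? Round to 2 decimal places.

12.75

Take the expectation over the seller's reservation value, weighting each type's action by its prior probability.
E[Offer low] = 3/8·14 + 5/8·12 = 21/4 + 15/2 = 51/4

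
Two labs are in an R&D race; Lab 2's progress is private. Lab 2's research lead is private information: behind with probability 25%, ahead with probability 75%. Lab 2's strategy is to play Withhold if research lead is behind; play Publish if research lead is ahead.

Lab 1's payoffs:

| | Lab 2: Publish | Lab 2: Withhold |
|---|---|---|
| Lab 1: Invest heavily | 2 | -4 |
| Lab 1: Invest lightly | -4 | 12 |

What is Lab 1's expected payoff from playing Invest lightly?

0

Take the expectation over Lab 2's research lead, weighting each type's action by its prior probability.
E[Invest lightly] = 0.25·12 + 0.75·(-4) = 3 + (-3) = 0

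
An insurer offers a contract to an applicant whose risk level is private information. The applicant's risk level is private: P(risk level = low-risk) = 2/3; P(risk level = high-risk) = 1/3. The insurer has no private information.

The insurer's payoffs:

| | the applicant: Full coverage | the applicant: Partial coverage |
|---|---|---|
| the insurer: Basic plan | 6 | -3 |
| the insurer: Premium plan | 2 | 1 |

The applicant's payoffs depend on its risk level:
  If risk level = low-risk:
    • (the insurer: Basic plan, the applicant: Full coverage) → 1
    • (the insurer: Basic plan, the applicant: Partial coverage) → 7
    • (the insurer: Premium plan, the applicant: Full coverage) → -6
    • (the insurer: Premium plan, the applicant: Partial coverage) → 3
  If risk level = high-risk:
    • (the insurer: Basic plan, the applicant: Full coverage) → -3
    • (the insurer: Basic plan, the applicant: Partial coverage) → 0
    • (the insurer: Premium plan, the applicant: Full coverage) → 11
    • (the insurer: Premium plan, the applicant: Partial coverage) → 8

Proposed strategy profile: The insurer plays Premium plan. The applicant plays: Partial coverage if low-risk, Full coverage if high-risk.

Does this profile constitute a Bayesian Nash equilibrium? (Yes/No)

Yes

The insurer plays Premium plan: E[Premium plan] = 2/3·(1) + 1/3·(2) = 4/3; E[Basic plan] = 0. Best-responding. ✓
The applicant (risk level low-risk), facing Premium plan: Full coverage gives -6, Partial coverage gives 3. Proposed Partial coverage is best. ✓
The applicant (risk level high-risk), facing Premium plan: Full coverage gives 11, Partial coverage gives 8. Proposed Full coverage is best. ✓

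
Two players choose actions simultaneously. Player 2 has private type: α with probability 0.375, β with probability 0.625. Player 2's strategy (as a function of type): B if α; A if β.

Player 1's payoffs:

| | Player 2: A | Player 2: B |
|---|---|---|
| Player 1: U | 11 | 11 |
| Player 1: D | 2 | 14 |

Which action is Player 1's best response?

E[U] = 0.375·(11) + 0.625·(11) = 11
E[D] = 0.375·(14) + 0.625·(2) = 6.5
Best response: U (11 is the largest).

U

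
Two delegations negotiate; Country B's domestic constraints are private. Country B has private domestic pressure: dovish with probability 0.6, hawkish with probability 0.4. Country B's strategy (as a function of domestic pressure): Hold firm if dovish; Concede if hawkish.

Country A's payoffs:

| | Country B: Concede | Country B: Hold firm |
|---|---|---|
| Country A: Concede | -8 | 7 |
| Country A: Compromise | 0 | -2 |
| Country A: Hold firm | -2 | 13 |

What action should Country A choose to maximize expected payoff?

Hold firm

E[Concede] = 0.6·(7) + 0.4·(-8) = 1
E[Compromise] = 0.6·(-2) + 0.4·(0) = -1.2
E[Hold firm] = 0.6·(13) + 0.4·(-2) = 7
Best response: Hold firm (7 is the largest).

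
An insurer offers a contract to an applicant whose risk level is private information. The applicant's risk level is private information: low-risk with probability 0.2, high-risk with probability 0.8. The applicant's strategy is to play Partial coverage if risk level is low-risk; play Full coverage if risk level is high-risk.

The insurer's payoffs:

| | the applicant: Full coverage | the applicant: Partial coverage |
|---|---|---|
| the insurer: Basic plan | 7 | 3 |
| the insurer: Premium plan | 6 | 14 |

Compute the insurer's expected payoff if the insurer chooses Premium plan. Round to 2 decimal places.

E[Premium plan] = 0.2·14 + 0.8·6 = 2.8 + 4.8 = 7.6

7.60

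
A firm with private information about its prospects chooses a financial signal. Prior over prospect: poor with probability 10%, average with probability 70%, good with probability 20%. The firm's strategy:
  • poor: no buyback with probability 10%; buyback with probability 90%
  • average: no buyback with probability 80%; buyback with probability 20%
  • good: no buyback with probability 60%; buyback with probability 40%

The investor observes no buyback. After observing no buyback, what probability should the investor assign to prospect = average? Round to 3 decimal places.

Apply Bayes' rule using the sender's strategy as the likelihood.
P(no buyback) = 0.1·0.1 + 0.7·0.8 + 0.2·0.6 = 0.69
P(average | no buyback) = (0.7·0.8) / 0.69 = 0.56 / 0.69 = 0.811594

0.812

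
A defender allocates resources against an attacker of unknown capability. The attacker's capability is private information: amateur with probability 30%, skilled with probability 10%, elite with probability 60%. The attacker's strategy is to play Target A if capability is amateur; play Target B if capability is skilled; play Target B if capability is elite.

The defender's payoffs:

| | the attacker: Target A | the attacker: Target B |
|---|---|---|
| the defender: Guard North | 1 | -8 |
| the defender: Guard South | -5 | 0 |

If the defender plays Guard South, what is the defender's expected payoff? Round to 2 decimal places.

E[Guard South] = 0.3·(-5) + 0.1·0 + 0.6·0 = (-1.5) + 0 + 0 = -1.5

-1.50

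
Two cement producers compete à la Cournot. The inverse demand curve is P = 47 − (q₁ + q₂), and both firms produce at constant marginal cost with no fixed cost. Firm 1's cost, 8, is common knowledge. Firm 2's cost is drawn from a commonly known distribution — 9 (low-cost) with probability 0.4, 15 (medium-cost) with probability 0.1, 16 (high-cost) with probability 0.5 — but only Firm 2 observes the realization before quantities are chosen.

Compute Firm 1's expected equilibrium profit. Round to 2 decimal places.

Firm 2 with cost c maximizes (47 − (q₁+q₂) − c)·q₂, giving q₂(c) = (47 − c − q₁)/2.
E[c₂] = 0.4·9 + 0.1·15 + 0.5·16 = 13.1
Firm 1's FOC against E[q₂] yields q₁ = (47 − 2·8 + E[c₂])/3 = (47 − 16 + 13.1)/3 = 14.7.
E[P] = 47 − (q₁ + E[q₂]) = 22.7; Firm 1's expected profit = (E[P] − 8)·q₁ = (22.7 − 8)·14.7 = 216.09.

216.09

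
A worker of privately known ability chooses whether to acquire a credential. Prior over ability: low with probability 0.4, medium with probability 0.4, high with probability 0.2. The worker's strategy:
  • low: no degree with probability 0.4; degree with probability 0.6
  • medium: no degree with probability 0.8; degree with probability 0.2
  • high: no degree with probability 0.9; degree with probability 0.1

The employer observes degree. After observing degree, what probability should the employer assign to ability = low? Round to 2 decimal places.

0.71

P(degree) = 0.4·0.6 + 0.4·0.2 + 0.2·0.1 = 0.34
P(low | degree) = (0.4·0.6) / 0.34 = 0.24 / 0.34 = 0.705882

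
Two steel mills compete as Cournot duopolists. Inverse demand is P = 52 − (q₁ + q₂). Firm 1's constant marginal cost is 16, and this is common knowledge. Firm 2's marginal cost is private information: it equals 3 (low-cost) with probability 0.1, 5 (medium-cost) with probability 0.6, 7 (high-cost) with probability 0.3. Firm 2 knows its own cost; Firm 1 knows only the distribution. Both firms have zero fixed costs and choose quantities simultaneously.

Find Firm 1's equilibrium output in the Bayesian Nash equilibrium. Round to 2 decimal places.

Type-c best response for Firm 2: q₂(c) = (52 − c)/2 − q₁/2.
Firm 1 maximizes expected profit; its first-order condition is 52 − 2q₁ − E[q₂] − 16 = 0.
Substituting E[q₂] and solving: E[c₂] = 5.4, so q₁ = (52 − 2·16 + 5.4)/3 = 8.46667.

8.47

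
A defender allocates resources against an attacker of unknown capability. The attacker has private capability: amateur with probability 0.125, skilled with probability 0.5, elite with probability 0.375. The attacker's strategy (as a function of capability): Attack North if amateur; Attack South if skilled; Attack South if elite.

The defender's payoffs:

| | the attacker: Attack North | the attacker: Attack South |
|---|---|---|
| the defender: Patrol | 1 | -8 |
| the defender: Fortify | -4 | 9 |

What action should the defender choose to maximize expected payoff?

Fortify

Compute the defender's expected payoff for each action, taking the expectation over the attacker's type.
E[Patrol] = 0.125·(1) + 0.5·(-8) + 0.375·(-8) = -6.875
E[Fortify] = 0.125·(-4) + 0.5·(9) + 0.375·(9) = 7.375
Best response: Fortify (7.375 is the largest).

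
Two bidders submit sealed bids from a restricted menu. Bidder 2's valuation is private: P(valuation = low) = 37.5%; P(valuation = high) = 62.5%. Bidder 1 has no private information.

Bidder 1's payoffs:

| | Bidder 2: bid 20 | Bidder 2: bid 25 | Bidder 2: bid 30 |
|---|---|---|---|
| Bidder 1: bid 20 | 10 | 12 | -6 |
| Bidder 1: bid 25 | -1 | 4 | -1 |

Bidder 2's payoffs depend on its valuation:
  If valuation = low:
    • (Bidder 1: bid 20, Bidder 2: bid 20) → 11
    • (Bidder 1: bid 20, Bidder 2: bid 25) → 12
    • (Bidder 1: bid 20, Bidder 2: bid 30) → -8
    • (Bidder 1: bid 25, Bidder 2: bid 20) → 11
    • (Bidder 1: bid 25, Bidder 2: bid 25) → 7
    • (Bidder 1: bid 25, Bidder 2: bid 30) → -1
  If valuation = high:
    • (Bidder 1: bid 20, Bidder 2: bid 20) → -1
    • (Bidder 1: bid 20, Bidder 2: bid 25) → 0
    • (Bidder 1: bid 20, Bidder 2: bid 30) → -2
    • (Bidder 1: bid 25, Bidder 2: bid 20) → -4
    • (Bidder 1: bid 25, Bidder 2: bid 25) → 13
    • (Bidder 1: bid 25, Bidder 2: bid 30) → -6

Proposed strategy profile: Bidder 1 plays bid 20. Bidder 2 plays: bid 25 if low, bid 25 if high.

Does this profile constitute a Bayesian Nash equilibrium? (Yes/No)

Bidder 1 plays bid 20: E[bid 20] = 0.375·(12) + 0.625·(12) = 12; E[bid 25] = 4. Best-responding. ✓
Bidder 2 (valuation low), facing bid 20: bid 20 gives 11, bid 25 gives 12, bid 30 gives -8. Proposed bid 25 is best. ✓
Bidder 2 (valuation high), facing bid 20: bid 20 gives -1, bid 25 gives 0, bid 30 gives -2. Proposed bid 25 is best. ✓

Yes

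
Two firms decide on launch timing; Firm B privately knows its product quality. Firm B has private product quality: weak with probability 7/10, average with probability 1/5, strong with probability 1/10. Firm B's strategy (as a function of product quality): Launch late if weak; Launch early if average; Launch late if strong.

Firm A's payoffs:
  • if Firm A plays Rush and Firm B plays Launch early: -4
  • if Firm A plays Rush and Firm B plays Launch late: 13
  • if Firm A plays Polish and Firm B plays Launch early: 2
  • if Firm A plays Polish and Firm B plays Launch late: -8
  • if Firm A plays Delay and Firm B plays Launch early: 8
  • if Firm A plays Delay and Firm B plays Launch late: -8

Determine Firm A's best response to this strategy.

Rush

E[Rush] = 7/10·(13) + 1/5·(-4) + 1/10·(13) = 48/5
E[Polish] = 7/10·(-8) + 1/5·(2) + 1/10·(-8) = -6
E[Delay] = 7/10·(-8) + 1/5·(8) + 1/10·(-8) = -24/5
Best response: Rush (48/5 is the largest).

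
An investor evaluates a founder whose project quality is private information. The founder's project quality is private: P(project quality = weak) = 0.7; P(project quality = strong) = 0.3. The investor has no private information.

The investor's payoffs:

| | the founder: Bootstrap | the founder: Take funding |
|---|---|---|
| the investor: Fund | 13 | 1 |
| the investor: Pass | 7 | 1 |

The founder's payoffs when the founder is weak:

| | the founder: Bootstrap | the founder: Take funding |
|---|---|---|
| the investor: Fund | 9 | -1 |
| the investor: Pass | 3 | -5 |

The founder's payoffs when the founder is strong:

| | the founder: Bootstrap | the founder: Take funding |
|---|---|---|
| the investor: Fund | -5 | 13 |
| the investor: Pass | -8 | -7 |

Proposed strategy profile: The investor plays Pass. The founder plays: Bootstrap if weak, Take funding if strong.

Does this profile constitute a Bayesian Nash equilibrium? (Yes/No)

The investor plays Pass: E[Pass] = 0.7·(7) + 0.3·(1) = 5.2; E[Fund] = 9.4. Not best-responding. ✗
The founder (project quality weak), facing Pass: Bootstrap gives 3, Take funding gives -5. Proposed Bootstrap is best. ✓
The founder (project quality strong), facing Pass: Bootstrap gives -8, Take funding gives -7. Proposed Take funding is best. ✓

No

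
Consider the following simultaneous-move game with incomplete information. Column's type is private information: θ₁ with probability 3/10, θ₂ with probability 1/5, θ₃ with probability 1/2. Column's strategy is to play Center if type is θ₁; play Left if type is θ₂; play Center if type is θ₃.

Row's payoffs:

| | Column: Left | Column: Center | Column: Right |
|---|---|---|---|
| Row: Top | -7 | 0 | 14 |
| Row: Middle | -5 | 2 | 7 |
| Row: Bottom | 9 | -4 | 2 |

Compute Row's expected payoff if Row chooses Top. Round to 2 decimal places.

-1.40

Take the expectation over Column's type, weighting each type's action by its prior probability.
E[Top] = 3/10·0 + 1/5·(-7) + 1/2·0 = 0 + (-7/5) + 0 = -7/5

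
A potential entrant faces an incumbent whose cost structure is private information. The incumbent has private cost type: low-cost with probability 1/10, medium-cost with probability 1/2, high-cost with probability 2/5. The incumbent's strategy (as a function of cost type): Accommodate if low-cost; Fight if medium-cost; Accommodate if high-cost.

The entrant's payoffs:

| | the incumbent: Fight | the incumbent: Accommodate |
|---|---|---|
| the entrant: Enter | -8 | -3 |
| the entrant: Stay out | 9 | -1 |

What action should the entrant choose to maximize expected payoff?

Compute the entrant's expected payoff for each action, taking the expectation over the incumbent's type.
E[Enter] = 1/10·(-3) + 1/2·(-8) + 2/5·(-3) = -11/2
E[Stay out] = 1/10·(-1) + 1/2·(9) + 2/5·(-1) = 4
Best response: Stay out (4 is the largest).

Stay out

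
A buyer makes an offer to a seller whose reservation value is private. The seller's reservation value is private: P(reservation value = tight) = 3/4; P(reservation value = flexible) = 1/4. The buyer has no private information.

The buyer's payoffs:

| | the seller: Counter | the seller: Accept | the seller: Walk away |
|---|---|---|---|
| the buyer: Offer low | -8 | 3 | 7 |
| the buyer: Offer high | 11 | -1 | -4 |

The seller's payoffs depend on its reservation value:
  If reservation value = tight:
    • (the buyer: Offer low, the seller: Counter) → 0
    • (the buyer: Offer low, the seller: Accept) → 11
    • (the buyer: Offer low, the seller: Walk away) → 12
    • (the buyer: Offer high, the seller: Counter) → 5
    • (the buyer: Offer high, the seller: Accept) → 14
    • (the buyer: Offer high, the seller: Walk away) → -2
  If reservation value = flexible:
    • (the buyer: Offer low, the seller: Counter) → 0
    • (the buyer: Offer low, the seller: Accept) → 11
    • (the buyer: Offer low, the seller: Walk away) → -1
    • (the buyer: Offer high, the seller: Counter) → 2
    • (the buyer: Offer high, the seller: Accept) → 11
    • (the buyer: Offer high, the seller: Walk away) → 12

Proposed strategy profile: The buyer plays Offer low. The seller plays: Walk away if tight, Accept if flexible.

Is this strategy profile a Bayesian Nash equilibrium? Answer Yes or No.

A profile is a BNE iff every type of every player is best-responding given beliefs about the other side.
The buyer plays Offer low: E[Offer low] = 3/4·(7) + 1/4·(3) = 6; E[Offer high] = -13/4. Best-responding. ✓
The seller (reservation value tight), facing Offer low: Counter gives 0, Accept gives 11, Walk away gives 12. Proposed Walk away is best. ✓
The seller (reservation value flexible), facing Offer low: Counter gives 0, Accept gives 11, Walk away gives -1. Proposed Accept is best. ✓

Yes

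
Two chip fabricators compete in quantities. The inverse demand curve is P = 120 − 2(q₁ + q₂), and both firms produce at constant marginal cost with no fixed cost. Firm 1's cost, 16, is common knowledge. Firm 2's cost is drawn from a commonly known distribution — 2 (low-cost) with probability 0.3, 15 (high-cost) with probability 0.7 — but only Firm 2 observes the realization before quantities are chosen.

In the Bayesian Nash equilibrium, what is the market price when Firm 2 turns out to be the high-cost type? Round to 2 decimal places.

50.98

Firm 2 with cost c maximizes (120 − 2(q₁+q₂) − c)·q₂, giving q₂(c) = (120 − c − 2q₁)/4.
E[c₂] = 0.3·2 + 0.7·15 = 11.1
Firm 1's FOC against E[q₂] yields q₁ = (120 − 2·16 + E[c₂])/6 = (120 − 32 + 11.1)/6 = 16.5167.
q₂(high-cost) = 17.9917, so P = 120 − 2·(16.5167 + 17.9917) = 50.9833.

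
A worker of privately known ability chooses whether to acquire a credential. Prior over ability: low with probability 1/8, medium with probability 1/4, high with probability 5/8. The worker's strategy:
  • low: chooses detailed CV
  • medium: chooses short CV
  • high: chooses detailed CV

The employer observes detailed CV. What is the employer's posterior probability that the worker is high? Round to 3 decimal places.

P(detailed CV) = (1/8)·1 + (1/4)·0 + (5/8)·1 = 3/4
P(high | detailed CV) = ((5/8)·1) / (3/4) = (5/8) / (3/4) = 5/6

0.833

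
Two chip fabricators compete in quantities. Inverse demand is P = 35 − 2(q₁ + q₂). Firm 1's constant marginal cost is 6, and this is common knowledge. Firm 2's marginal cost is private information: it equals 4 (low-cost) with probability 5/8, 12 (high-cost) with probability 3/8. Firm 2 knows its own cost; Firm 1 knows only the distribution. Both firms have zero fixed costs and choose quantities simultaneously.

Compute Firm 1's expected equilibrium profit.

Firm 2 with cost c maximizes (35 − 2(q₁+q₂) − c)·q₂, giving q₂(c) = (35 − c − 2q₁)/4.
E[c₂] = 5/8·4 + 3/8·12 = 7
Firm 1's FOC against E[q₂] yields q₁ = (35 − 2·6 + E[c₂])/6 = (35 − 12 + 7)/6 = 5.
E[P] = 35 − 2·(q₁ + E[q₂]) = 16; Firm 1's expected profit = (E[P] − 6)·q₁ = (16 − 6)·5 = 50.

50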